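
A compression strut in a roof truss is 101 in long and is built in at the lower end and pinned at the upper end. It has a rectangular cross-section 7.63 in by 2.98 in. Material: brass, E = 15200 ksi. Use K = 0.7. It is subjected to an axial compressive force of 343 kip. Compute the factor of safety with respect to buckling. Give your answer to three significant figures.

Buckling occurs about the weak axis: I_min = h·b³/12 with b = 2.98 in (the shorter side).
I_min = 7.63×2.98³/12 = 16.83 in⁴
Effective length L_e = K·L = 0.7 × 101 = 70.70 in
P_cr = π²EI / L_e² = π² × 15200×10³ × 16.83 / 70.70² = 5.050×10^5 lb
Factor of safety n = P_cr / P = 505.01 / 343 = 1.47

n ≈ 1.47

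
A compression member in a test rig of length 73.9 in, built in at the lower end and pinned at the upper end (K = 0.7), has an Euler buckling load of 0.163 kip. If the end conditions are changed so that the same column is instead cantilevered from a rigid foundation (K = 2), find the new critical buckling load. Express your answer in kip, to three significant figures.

P_cr ≈ 0.0200 kip

P_cr ∝ 1/K², so P_cr,new = P_cr,old × (K_old/K_new)² = 0.163 × (0.7/2)²
= 0.163 × 0.1225 = 0.0200 kip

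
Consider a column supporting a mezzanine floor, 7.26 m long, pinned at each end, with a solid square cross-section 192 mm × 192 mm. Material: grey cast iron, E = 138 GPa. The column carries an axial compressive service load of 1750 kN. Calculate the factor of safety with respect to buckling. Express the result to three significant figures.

I = a⁴/12 = 192⁴/12 = 1.132×10^8 mm⁴
I = 1.132×10^8 mm⁴ = 1.132×10^-4 m⁴
Effective length L_e = K·L = 1 × 7.26 = 7.260 m
P_cr = π²EI / L_e² = π² × 138×10⁹ × 1.132×10^-4 / 7.260² = 2.926×10^6 N
Factor of safety n = P_cr / P = 2926.4 / 1750 = 1.67

n ≈ 1.67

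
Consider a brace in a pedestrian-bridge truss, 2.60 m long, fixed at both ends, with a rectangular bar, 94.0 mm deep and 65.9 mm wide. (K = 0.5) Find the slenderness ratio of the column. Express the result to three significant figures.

λ ≈ 68.3

Buckling occurs about the weak axis: I_min = h·b³/12 with b = 65.9 mm (the shorter side).
I_min = 94.0×65.9³/12 = 2.242×10^6 mm⁴
A = 6.195×10^3 mm²;  r_min = √(I/A) = √(2.242×10^6/6.195×10^3) = 19.02 mm
L_e = K·L = 0.5 × 2.60 m = 1.300 m = 1300.0 mm
λ = L_e / r_min = 1300.0 / 19.02 = 68.3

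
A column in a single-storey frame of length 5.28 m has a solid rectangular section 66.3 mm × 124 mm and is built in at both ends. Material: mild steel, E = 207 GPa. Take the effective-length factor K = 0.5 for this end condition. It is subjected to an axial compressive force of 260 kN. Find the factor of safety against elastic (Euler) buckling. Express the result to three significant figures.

Buckling occurs about the weak axis: I_min = h·b³/12 with b = 66.3 mm (the shorter side).
I_min = 124×66.3³/12 = 3.011×10^6 mm⁴
I = 3.011×10^6 mm⁴ = 3.011×10^-6 m⁴
Effective length L_e = K·L = 0.5 × 5.28 = 2.640 m
P_cr = π²EI / L_e² = π² × 207×10⁹ × 3.011×10^-6 / 2.640² = 8.828×10^5 N
Factor of safety n = P_cr / P = 882.76 / 260 = 3.40

n ≈ 3.40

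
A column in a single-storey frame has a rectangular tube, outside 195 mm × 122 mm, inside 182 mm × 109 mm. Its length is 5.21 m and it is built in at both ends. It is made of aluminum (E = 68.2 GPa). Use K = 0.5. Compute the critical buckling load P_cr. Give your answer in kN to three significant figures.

P_cr ≈ 979 kN

Weak-axis I_min = (h_o·b_o³ − h_i·b_i³)/12 with b_o = 122, b_i = 109.0 mm (shorter outer/inner sides).
I_min = (195×122³ − 182.0×109.0³)/12 = 9.866×10^6 mm⁴
I = 9.866×10^6 mm⁴ = 9.866×10^-6 m⁴
Effective length L_e = K·L = 0.5 × 5.21 = 2.605 m
P_cr = π²EI / L_e² = π² × 68.2×10⁹ × 9.866×10^-6 / 2.605² = 9.786×10^5 N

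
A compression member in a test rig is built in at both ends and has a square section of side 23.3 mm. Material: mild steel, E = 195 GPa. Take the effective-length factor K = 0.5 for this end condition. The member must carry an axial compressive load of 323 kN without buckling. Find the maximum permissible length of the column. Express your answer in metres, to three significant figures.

I = a⁴/12 = 23.3⁴/12 = 2.456×10^4 mm⁴
I = 2.456×10^-8 m⁴
At the buckling limit P_cr = P = 3.230×10^5 N
From P_cr = π²EI/(K·L)²:  L = (1/K)·√(π²EI/P_cr) = (1/0.5)·√(π²×1.95×10^11×2.456×10^-8/3.230×10^5)
L = 0.765 m

L_max ≈ 0.765 m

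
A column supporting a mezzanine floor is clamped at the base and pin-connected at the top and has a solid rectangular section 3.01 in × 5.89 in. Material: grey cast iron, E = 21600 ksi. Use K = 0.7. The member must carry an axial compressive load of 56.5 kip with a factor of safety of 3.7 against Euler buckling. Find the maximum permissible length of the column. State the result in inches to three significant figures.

Buckling occurs about the weak axis: I_min = h·b³/12 with b = 3.01 in (the shorter side).
I_min = 5.89×3.01³/12 = 13.39 in⁴
Required critical load P_cr = n·P = 3.7 × 56.5 = 209.0 kip = 2.091×10^5 lb
From P_cr = π²EI/(K·L)²:  L = (1/K)·√(π²EI/P_cr) = (1/0.7)·√(π²×2.16×10^7×13.39/2.091×10^5)
L = 167 in

L_max ≈ 167 in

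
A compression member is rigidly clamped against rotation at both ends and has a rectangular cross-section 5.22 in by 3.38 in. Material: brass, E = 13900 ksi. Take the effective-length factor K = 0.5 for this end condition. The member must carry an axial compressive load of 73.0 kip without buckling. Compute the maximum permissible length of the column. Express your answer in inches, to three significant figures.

L_max ≈ 355 in

Buckling occurs about the weak axis: I_min = h·b³/12 with b = 3.38 in (the shorter side).
I_min = 5.22×3.38³/12 = 16.80 in⁴
At the buckling limit P_cr = P = 7.300×10^4 lb
From P_cr = π²EI/(K·L)²:  L = (1/K)·√(π²EI/P_cr) = (1/0.5)·√(π²×1.39×10^7×16.80/7.300×10^4)
L = 355 in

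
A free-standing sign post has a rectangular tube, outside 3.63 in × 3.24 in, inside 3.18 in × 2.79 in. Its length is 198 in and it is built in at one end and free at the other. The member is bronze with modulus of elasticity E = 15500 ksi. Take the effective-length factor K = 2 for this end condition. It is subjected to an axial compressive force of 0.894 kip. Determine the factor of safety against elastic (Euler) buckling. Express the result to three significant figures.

n ≈ 4.95

Weak-axis I_min = (h_o·b_o³ − h_i·b_i³)/12 with b_o = 3.24, b_i = 2.790 in (shorter outer/inner sides).
I_min = (3.63×3.24³ − 3.180×2.790³)/12 = 4.534 in⁴
Effective length L_e = K·L = 2 × 198 = 396.0 in
P_cr = π²EI / L_e² = π² × 15500×10³ × 4.534 / 396.0² = 4.423×10^3 lb
Factor of safety n = P_cr / P = 4.4226 / 0.894 = 4.95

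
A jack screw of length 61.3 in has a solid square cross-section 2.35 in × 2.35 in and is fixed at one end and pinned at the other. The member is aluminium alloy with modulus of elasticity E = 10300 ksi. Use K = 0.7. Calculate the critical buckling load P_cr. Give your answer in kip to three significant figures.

I = a⁴/12 = 2.35⁴/12 = 2.542 in⁴
Effective length L_e = K·L = 0.7 × 61.3 = 42.91 in
P_cr = π²EI / L_e² = π² × 10300×10³ × 2.542 / 42.91² = 1.403×10^5 lb

P_cr ≈ 140 kip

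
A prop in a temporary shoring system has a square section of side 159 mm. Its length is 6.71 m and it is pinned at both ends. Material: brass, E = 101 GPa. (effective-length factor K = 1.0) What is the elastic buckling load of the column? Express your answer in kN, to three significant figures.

I = a⁴/12 = 159⁴/12 = 5.326×10^7 mm⁴
I = 5.326×10^7 mm⁴ = 5.326×10^-5 m⁴
Effective length L_e = K·L = 1 × 6.71 = 6.710 m
P_cr = π²EI / L_e² = π² × 101×10⁹ × 5.326×10^-5 / 6.710² = 1.179×10^6 N

P_cr ≈ 1180 kN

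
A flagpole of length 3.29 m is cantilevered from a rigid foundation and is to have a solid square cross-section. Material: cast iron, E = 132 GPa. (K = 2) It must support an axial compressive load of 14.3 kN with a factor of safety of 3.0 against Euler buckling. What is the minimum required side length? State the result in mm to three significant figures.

a ≈ 64.3 mm

Required P_cr = n·P = 3.0 × 14.3 = 42.90 kN
L_e = K·L = 2 × 3.29 = 6.580 m
Required I = P_cr·L_e²/(π²E) = 4.290×10^4 × 6.580² / (π² × 1.32×10^11) = 1.426×10^-6 m⁴
I_req = 1.426×10^6 mm⁴
Solid square: I = a⁴/12  ⇒  a = (12I)^(1/4) = (12×1.426×10^6)^(1/4) = 64.3 mm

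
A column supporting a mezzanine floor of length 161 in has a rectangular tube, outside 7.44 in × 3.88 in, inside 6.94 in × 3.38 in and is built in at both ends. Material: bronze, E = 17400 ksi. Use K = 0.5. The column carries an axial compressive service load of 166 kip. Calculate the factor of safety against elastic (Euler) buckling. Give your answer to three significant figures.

Weak-axis I_min = (h_o·b_o³ − h_i·b_i³)/12 with b_o = 3.88, b_i = 3.380 in (shorter outer/inner sides).
I_min = (7.44×3.88³ − 6.940×3.380³)/12 = 13.88 in⁴
Effective length L_e = K·L = 0.5 × 161 = 80.50 in
P_cr = π²EI / L_e² = π² × 17400×10³ × 13.88 / 80.50² = 3.679×10^5 lb
Factor of safety n = P_cr / P = 367.90 / 166 = 2.22

n ≈ 2.22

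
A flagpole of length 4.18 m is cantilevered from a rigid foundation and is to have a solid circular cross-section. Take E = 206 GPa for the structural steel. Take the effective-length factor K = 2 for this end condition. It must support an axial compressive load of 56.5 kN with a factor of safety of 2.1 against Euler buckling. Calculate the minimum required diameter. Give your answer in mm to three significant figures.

Required P_cr = n·P = 2.1 × 56.5 = 118.6 kN
L_e = K·L = 2 × 4.18 = 8.360 m
Required I = P_cr·L_e²/(π²E) = 1.187×10^5 × 8.360² / (π² × 2.06×10^11) = 4.079×10^-6 m⁴
I_req = 4.079×10^6 mm⁴
Solid circle: I = πd⁴/64  ⇒  d = (64I/π)^(1/4) = (64×4.079×10^6/π)^(1/4) = 95.5 mm

d ≈ 95.5 mm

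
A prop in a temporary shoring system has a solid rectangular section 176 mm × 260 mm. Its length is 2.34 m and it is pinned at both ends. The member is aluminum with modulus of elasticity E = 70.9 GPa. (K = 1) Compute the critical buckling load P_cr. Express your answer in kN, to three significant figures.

P_cr ≈ 15100 kN

Buckling occurs about the weak axis: I_min = h·b³/12 with b = 176 mm (the shorter side).
I_min = 260×176³/12 = 1.181×10^8 mm⁴
I = 1.181×10^8 mm⁴ = 1.181×10^-4 m⁴
Effective length L_e = K·L = 1 × 2.34 = 2.340 m
P_cr = π²EI / L_e² = π² × 70.9×10⁹ × 1.181×10^-4 / 2.340² = 1.510×10^7 N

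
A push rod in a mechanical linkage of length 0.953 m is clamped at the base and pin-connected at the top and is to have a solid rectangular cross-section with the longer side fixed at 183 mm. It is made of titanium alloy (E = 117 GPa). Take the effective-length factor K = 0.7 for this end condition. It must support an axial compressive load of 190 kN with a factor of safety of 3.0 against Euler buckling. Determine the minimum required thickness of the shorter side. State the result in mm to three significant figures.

Required P_cr = n·P = 3.0 × 190 = 570.0 kN
L_e = K·L = 0.7 × 0.953 = 0.6671 m
Required I = P_cr·L_e²/(π²E) = 5.700×10^5 × 0.6671² / (π² × 1.17×10^11) = 2.197×10^-7 m⁴
I_req = 2.197×10^5 mm⁴
Rectangle, weak axis: I_min = h·b³/12 with h = 183 mm fixed  ⇒  b = (12I/h)^(1/3) = 24.3 mm

b ≈ 24.3 mm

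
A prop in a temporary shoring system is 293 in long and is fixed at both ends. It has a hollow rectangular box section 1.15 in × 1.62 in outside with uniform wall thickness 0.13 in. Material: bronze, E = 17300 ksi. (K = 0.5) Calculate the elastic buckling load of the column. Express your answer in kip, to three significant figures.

Inner dimensions: h_i = 1.62 − 2×0.13 = 1.360 in, b_i = 1.15 − 2×0.13 = 0.8900 in
Weak-axis I_min = (h_o·b_o³ − h_i·b_i³)/12 with b_o = 1.15, b_i = 0.8900 in (shorter outer/inner sides).
I_min = (1.62×1.15³ − 1.360×0.8900³)/12 = 0.1254 in⁴
Effective length L_e = K·L = 0.5 × 293 = 146.5 in
P_cr = π²EI / L_e² = π² × 17300×10³ × 0.1254 / 146.5² = 997.8 lb

P_cr ≈ 0.998 kip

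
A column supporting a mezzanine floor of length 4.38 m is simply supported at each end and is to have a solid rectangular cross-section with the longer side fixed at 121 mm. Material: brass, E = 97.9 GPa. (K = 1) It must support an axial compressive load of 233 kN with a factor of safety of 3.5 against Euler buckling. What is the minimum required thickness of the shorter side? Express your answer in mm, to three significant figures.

Required P_cr = n·P = 3.5 × 233 = 815.5 kN
L_e = K·L = 1 × 4.38 = 4.380 m
Required I = P_cr·L_e²/(π²E) = 8.155×10^5 × 4.380² / (π² × 9.79×10^10) = 1.619×10^-5 m⁴
I_req = 1.619×10^7 mm⁴
Rectangle, weak axis: I_min = h·b³/12 with h = 121 mm fixed  ⇒  b = (12I/h)^(1/3) = 117 mm

b ≈ 117 mm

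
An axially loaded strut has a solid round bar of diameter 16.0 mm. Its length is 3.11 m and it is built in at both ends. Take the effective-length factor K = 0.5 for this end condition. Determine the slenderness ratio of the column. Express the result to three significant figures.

λ ≈ 389

I = πd⁴/64 = π×16.0⁴/64 = 3.217×10^3 mm⁴
A = 201.1 mm²;  r_min = √(I/A) = √(3.217×10^3/201.1) = 4.000 mm
L_e = K·L = 0.5 × 3.11 m = 1.555 m = 1555.0 mm
λ = L_e / r_min = 1555.0 / 4.000 = 389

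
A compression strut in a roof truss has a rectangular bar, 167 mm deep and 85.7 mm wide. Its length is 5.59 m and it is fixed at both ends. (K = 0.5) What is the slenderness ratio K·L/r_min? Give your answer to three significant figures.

λ ≈ 113

Buckling occurs about the weak axis: I_min = h·b³/12 with b = 85.7 mm (the shorter side).
I_min = 167×85.7³/12 = 8.759×10^6 mm⁴
A = 1.431×10^4 mm²;  r_min = √(I/A) = √(8.759×10^6/1.431×10^4) = 24.74 mm
L_e = K·L = 0.5 × 5.59 m = 2.795 m = 2795.0 mm
λ = L_e / r_min = 2795.0 / 24.74 = 113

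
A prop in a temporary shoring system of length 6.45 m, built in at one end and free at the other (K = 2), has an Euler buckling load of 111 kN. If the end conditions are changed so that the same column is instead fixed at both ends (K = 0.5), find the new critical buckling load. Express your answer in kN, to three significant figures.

P_cr ∝ 1/K², so P_cr,new = P_cr,old × (K_old/K_new)² = 111 × (2/0.5)²
= 111 × 16.00 = 1780 kN

P_cr ≈ 1780 kN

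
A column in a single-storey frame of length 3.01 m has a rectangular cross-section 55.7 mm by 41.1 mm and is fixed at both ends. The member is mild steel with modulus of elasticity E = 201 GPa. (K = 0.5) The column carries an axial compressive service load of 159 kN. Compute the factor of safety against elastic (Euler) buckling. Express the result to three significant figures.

n ≈ 1.78

Buckling occurs about the weak axis: I_min = h·b³/12 with b = 41.1 mm (the shorter side).
I_min = 55.7×41.1³/12 = 3.223×10^5 mm⁴
I = 3.223×10^5 mm⁴ = 3.223×10^-7 m⁴
Effective length L_e = K·L = 0.5 × 3.01 = 1.505 m
P_cr = π²EI / L_e² = π² × 201×10⁹ × 3.223×10^-7 / 1.505² = 2.822×10^5 N
Factor of safety n = P_cr / P = 282.24 / 159 = 1.78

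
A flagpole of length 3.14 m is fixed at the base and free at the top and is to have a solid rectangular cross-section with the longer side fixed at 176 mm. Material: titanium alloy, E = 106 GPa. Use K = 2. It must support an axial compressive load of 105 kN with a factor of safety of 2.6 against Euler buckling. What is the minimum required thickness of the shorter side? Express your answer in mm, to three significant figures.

Required P_cr = n·P = 2.6 × 105 = 273.0 kN
L_e = K·L = 2 × 3.14 = 6.280 m
Required I = P_cr·L_e²/(π²E) = 2.730×10^5 × 6.280² / (π² × 1.06×10^11) = 1.029×10^-5 m⁴
I_req = 1.029×10^7 mm⁴
Rectangle, weak axis: I_min = h·b³/12 with h = 176 mm fixed  ⇒  b = (12I/h)^(1/3) = 88.9 mm

b ≈ 88.9 mm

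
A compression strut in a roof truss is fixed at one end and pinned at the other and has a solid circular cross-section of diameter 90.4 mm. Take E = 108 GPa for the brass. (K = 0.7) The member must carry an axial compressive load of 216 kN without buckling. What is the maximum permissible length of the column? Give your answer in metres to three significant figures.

L_max ≈ 5.75 m

I = πd⁴/64 = π×90.4⁴/64 = 3.278×10^6 mm⁴
I = 3.278×10^-6 m⁴
At the buckling limit P_cr = P = 2.160×10^5 N
From P_cr = π²EI/(K·L)²:  L = (1/K)·√(π²EI/P_cr) = (1/0.7)·√(π²×1.08×10^11×3.278×10^-6/2.160×10^5)
L = 5.75 m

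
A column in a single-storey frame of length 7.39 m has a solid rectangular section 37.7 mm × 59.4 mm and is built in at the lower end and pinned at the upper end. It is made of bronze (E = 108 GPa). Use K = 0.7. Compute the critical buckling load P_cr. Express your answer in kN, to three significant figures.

Buckling occurs about the weak axis: I_min = h·b³/12 with b = 37.7 mm (the shorter side).
I_min = 59.4×37.7³/12 = 2.652×10^5 mm⁴
I = 2.652×10^5 mm⁴ = 2.652×10^-7 m⁴
Effective length L_e = K·L = 0.7 × 7.39 = 5.173 m
P_cr = π²EI / L_e² = π² × 108×10⁹ × 2.652×10^-7 / 5.173² = 1.056×10^4 N

P_cr ≈ 10.6 kN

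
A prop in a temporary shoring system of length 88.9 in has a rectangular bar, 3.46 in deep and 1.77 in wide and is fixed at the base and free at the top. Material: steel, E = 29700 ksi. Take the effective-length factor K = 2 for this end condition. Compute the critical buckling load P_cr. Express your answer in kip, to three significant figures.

P_cr ≈ 14.8 kip

Buckling occurs about the weak axis: I_min = h·b³/12 with b = 1.77 in (the shorter side).
I_min = 3.46×1.77³/12 = 1.599 in⁴
Effective length L_e = K·L = 2 × 88.9 = 177.8 in
P_cr = π²EI / L_e² = π² × 29700×10³ × 1.599 / 177.8² = 1.483×10^4 lb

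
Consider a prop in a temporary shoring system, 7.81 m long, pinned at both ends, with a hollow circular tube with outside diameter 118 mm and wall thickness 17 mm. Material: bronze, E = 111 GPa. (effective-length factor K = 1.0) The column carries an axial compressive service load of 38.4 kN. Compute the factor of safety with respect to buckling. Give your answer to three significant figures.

Inner diameter d_i = 118 − 2×17 = 84.00 mm
I = π(d_o⁴ − d_i⁴)/64 = π(118⁴ − 84.00⁴)/64 = 7.073×10^6 mm⁴
I = 7.073×10^6 mm⁴ = 7.073×10^-6 m⁴
Effective length L_e = K·L = 1 × 7.81 = 7.810 m
P_cr = π²EI / L_e² = π² × 111×10⁹ × 7.073×10^-6 / 7.810² = 1.270×10^5 N
Factor of safety n = P_cr / P = 127.04 / 38.4 = 3.31

n ≈ 3.31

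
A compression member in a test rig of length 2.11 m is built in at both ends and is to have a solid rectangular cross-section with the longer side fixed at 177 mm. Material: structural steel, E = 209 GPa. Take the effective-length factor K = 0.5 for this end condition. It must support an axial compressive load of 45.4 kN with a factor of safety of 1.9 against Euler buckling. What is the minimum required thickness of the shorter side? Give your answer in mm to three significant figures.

Required P_cr = n·P = 1.9 × 45.4 = 86.26 kN
L_e = K·L = 0.5 × 2.11 = 1.055 m
Required I = P_cr·L_e²/(π²E) = 8.626×10^4 × 1.055² / (π² × 2.09×10^11) = 4.654×10^-8 m⁴
I_req = 4.654×10^4 mm⁴
Rectangle, weak axis: I_min = h·b³/12 with h = 177 mm fixed  ⇒  b = (12I/h)^(1/3) = 14.7 mm

b ≈ 14.7 mm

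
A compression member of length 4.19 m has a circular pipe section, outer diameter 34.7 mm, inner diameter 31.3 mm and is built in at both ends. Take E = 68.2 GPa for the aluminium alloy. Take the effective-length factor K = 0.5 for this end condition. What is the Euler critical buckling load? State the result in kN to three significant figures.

d_o = 34.7 mm, d_i = 31.3 mm
I = π(d_o⁴ − d_i⁴)/64 = π(34.7⁴ − 31.30⁴)/64 = 2.405×10^4 mm⁴
I = 2.405×10^4 mm⁴ = 2.405×10^-8 m⁴
Effective length L_e = K·L = 0.5 × 4.19 = 2.095 m
P_cr = π²EI / L_e² = π² × 68.2×10⁹ × 2.405×10^-8 / 2.095² = 3.689×10^3 N

P_cr ≈ 3.69 kN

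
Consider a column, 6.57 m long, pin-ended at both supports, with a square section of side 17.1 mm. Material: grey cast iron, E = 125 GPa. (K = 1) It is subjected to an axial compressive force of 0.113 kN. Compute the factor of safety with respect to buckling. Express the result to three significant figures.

I = a⁴/12 = 17.1⁴/12 = 7.125×10^3 mm⁴
I = 7.125×10^3 mm⁴ = 7.125×10^-9 m⁴
Effective length L_e = K·L = 1 × 6.57 = 6.570 m
P_cr = π²EI / L_e² = π² × 125×10⁹ × 7.125×10^-9 / 6.570² = 203.6 N
Factor of safety n = P_cr / P = 0.20365 / 0.113 = 1.80

n ≈ 1.80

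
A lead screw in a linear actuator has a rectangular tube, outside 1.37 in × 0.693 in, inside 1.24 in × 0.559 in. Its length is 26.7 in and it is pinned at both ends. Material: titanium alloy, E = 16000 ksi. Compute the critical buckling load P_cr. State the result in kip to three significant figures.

Weak-axis I_min = (h_o·b_o³ − h_i·b_i³)/12 with b_o = 0.693, b_i = 0.5590 in (shorter outer/inner sides).
I_min = (1.37×0.693³ − 1.240×0.5590³)/12 = 1.995×10^-2 in⁴
Effective length L_e = K·L = 1 × 26.7 = 26.70 in
P_cr = π²EI / L_e² = π² × 16000×10³ × 1.995×10^-2 / 26.70² = 4.418×10^3 lb

P_cr ≈ 4.42 kip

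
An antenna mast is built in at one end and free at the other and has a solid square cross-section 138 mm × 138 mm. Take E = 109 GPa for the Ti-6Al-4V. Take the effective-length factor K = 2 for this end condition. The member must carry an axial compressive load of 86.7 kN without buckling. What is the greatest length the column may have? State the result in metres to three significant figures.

I = a⁴/12 = 138⁴/12 = 3.022×10^7 mm⁴
I = 3.022×10^-5 m⁴
At the buckling limit P_cr = P = 8.670×10^4 N
From P_cr = π²EI/(K·L)²:  L = (1/K)·√(π²EI/P_cr) = (1/2)·√(π²×1.09×10^11×3.022×10^-5/8.670×10^4)
L = 9.68 m

L_max ≈ 9.68 m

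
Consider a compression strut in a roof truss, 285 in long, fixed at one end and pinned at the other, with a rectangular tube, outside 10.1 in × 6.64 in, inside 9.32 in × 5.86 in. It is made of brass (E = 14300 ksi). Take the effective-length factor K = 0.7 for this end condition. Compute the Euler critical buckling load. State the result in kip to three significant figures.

Weak-axis I_min = (h_o·b_o³ − h_i·b_i³)/12 with b_o = 6.64, b_i = 5.860 in (shorter outer/inner sides).
I_min = (10.1×6.64³ − 9.320×5.860³)/12 = 90.11 in⁴
Effective length L_e = K·L = 0.7 × 285 = 199.5 in
P_cr = π²EI / L_e² = π² × 14300×10³ × 90.11 / 199.5² = 3.196×10^5 lb

P_cr ≈ 320 kip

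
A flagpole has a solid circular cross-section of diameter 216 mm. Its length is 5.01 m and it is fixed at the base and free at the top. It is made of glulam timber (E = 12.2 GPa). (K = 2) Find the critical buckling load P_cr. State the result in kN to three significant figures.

I = πd⁴/64 = π×216⁴/64 = 1.069×10^8 mm⁴
I = 1.069×10^8 mm⁴ = 1.069×10^-4 m⁴
Effective length L_e = K·L = 2 × 5.01 = 10.02 m
P_cr = π²EI / L_e² = π² × 12.2×10⁹ × 1.069×10^-4 / 10.02² = 1.281×10^5 N

P_cr ≈ 128 kN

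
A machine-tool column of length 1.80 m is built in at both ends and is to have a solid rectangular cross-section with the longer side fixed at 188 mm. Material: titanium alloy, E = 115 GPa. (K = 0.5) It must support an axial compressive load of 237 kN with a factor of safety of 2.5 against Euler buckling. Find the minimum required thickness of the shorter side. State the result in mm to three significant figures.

Required P_cr = n·P = 2.5 × 237 = 592.5 kN
L_e = K·L = 0.5 × 1.80 = 0.9000 m
Required I = P_cr·L_e²/(π²E) = 5.925×10^5 × 0.9000² / (π² × 1.15×10^11) = 4.228×10^-7 m⁴
I_req = 4.228×10^5 mm⁴
Rectangle, weak axis: I_min = h·b³/12 with h = 188 mm fixed  ⇒  b = (12I/h)^(1/3) = 30.0 mm

b ≈ 30.0 mm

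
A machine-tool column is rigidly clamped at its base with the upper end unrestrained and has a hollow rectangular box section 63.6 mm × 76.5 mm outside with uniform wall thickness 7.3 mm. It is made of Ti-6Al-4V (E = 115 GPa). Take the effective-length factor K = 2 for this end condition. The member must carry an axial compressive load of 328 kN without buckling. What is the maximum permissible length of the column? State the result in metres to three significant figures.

Inner dimensions: h_i = 76.5 − 2×7.3 = 61.90 mm, b_i = 63.6 − 2×7.3 = 49.00 mm
Weak-axis I_min = (h_o·b_o³ − h_i·b_i³)/12 with b_o = 63.6, b_i = 49.00 mm (shorter outer/inner sides).
I_min = (76.5×63.6³ − 61.90×49.00³)/12 = 1.033×10^6 mm⁴
I = 1.033×10^-6 m⁴
At the buckling limit P_cr = P = 3.280×10^5 N
From P_cr = π²EI/(K·L)²:  L = (1/K)·√(π²EI/P_cr) = (1/2)·√(π²×1.15×10^11×1.033×10^-6/3.280×10^5)
L = 0.945 m

L_max ≈ 0.945 m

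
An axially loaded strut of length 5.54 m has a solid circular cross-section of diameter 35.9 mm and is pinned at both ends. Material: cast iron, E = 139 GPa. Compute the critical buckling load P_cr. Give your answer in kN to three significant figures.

I = πd⁴/64 = π×35.9⁴/64 = 8.154×10^4 mm⁴
I = 8.154×10^4 mm⁴ = 8.154×10^-8 m⁴
Effective length L_e = K·L = 1 × 5.54 = 5.540 m
P_cr = π²EI / L_e² = π² × 139×10⁹ × 8.154×10^-8 / 5.540² = 3.645×10^3 N

P_cr ≈ 3.64 kN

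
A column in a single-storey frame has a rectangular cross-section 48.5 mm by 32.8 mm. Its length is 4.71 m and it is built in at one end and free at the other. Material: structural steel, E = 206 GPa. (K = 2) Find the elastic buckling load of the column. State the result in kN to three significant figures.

Buckling occurs about the weak axis: I_min = h·b³/12 with b = 32.8 mm (the shorter side).
I_min = 48.5×32.8³/12 = 1.426×10^5 mm⁴
I = 1.426×10^5 mm⁴ = 1.426×10^-7 m⁴
Effective length L_e = K·L = 2 × 4.71 = 9.420 m
P_cr = π²EI / L_e² = π² × 206×10⁹ × 1.426×10^-7 / 9.420² = 3.268×10^3 N

P_cr ≈ 3.27 kN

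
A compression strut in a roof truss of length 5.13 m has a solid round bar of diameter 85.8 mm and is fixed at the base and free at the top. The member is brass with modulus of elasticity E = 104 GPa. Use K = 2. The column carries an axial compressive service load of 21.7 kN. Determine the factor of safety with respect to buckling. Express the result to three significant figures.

n ≈ 1.20

I = πd⁴/64 = π×85.8⁴/64 = 2.660×10^6 mm⁴
I = 2.660×10^6 mm⁴ = 2.660×10^-6 m⁴
Effective length L_e = K·L = 2 × 5.13 = 10.26 m
P_cr = π²EI / L_e² = π² × 104×10⁹ × 2.660×10^-6 / 10.26² = 2.594×10^4 N
Factor of safety n = P_cr / P = 25.939 / 21.7 = 1.20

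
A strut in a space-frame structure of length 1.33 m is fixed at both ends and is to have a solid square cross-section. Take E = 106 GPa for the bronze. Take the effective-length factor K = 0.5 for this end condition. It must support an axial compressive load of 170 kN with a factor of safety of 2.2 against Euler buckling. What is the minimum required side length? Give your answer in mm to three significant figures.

a ≈ 37.1 mm

Required P_cr = n·P = 2.2 × 170 = 374.0 kN
L_e = K·L = 0.5 × 1.33 = 0.6650 m
Required I = P_cr·L_e²/(π²E) = 3.740×10^5 × 0.6650² / (π² × 1.06×10^11) = 1.581×10^-7 m⁴
I_req = 1.581×10^5 mm⁴
Solid square: I = a⁴/12  ⇒  a = (12I)^(1/4) = (12×1.581×10^5)^(1/4) = 37.1 mm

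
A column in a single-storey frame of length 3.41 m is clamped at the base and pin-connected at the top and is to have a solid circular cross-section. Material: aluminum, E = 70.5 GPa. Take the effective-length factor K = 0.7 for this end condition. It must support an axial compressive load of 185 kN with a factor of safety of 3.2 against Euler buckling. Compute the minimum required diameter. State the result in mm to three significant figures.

d ≈ 99.7 mm

Required P_cr = n·P = 3.2 × 185 = 592.0 kN
L_e = K·L = 0.7 × 3.41 = 2.387 m
Required I = P_cr·L_e²/(π²E) = 5.920×10^5 × 2.387² / (π² × 7.05×10^10) = 4.848×10^-6 m⁴
I_req = 4.848×10^6 mm⁴
Solid circle: I = πd⁴/64  ⇒  d = (64I/π)^(1/4) = (64×4.848×10^6/π)^(1/4) = 99.7 mm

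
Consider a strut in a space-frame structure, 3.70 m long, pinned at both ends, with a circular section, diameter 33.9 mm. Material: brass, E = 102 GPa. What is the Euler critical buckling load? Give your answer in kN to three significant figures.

I = πd⁴/64 = π×33.9⁴/64 = 6.483×10^4 mm⁴
I = 6.483×10^4 mm⁴ = 6.483×10^-8 m⁴
Effective length L_e = K·L = 1 × 3.70 = 3.700 m
P_cr = π²EI / L_e² = π² × 102×10⁹ × 6.483×10^-8 / 3.700² = 4.767×10^3 N

P_cr ≈ 4.77 kN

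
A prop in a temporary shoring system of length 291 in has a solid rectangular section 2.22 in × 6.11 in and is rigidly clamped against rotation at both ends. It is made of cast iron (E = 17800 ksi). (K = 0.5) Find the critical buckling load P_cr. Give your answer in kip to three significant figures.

P_cr ≈ 46.2 kip

Buckling occurs about the weak axis: I_min = h·b³/12 with b = 2.22 in (the shorter side).
I_min = 6.11×2.22³/12 = 5.571 in⁴
Effective length L_e = K·L = 0.5 × 291 = 145.5 in
P_cr = π²EI / L_e² = π² × 17800×10³ × 5.571 / 145.5² = 4.623×10^4 lb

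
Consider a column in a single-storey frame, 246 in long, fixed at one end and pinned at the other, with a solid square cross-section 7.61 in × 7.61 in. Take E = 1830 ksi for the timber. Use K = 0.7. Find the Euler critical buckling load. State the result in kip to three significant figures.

I = a⁴/12 = 7.61⁴/12 = 279.5 in⁴
Effective length L_e = K·L = 0.7 × 246 = 172.2 in
P_cr = π²EI / L_e² = π² × 1830×10³ × 279.5 / 172.2² = 1.702×10^5 lb

P_cr ≈ 170 kip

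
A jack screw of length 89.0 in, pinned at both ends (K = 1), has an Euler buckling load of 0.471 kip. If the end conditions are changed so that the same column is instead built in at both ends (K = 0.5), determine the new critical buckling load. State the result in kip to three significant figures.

P_cr ≈ 1.88 kip

P_cr ∝ 1/K², so P_cr,new = P_cr,old × (K_old/K_new)² = 0.471 × (1/0.5)²
= 0.471 × 4.000 = 1.88 kip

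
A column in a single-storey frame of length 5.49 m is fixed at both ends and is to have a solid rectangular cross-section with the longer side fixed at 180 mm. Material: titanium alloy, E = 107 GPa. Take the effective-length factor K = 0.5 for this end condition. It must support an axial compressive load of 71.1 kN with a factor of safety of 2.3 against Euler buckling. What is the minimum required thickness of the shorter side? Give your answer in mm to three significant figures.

Required P_cr = n·P = 2.3 × 71.1 = 163.5 kN
L_e = K·L = 0.5 × 5.49 = 2.745 m
Required I = P_cr·L_e²/(π²E) = 1.635×10^5 × 2.745² / (π² × 1.07×10^11) = 1.167×10^-6 m⁴
I_req = 1.167×10^6 mm⁴
Rectangle, weak axis: I_min = h·b³/12 with h = 180 mm fixed  ⇒  b = (12I/h)^(1/3) = 42.7 mm

b ≈ 42.7 mm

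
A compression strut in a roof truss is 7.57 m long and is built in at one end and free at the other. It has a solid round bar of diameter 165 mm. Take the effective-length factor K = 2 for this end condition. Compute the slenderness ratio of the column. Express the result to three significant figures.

I = πd⁴/64 = π×165⁴/64 = 3.638×10^7 mm⁴
A = 2.138×10^4 mm²;  r_min = √(I/A) = √(3.638×10^7/2.138×10^4) = 41.25 mm
L_e = K·L = 2 × 7.57 m = 15.14 m = 15140 mm
λ = L_e / r_min = 15140 / 41.25 = 367

λ ≈ 367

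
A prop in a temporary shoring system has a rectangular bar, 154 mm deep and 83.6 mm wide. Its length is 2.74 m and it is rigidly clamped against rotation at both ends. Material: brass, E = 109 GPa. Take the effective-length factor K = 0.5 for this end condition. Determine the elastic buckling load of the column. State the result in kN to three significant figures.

P_cr ≈ 4300 kN

Buckling occurs about the weak axis: I_min = h·b³/12 with b = 83.6 mm (the shorter side).
I_min = 154×83.6³/12 = 7.498×10^6 mm⁴
I = 7.498×10^6 mm⁴ = 7.498×10^-6 m⁴
Effective length L_e = K·L = 0.5 × 2.74 = 1.370 m
P_cr = π²EI / L_e² = π² × 109×10⁹ × 7.498×10^-6 / 1.370² = 4.298×10^6 N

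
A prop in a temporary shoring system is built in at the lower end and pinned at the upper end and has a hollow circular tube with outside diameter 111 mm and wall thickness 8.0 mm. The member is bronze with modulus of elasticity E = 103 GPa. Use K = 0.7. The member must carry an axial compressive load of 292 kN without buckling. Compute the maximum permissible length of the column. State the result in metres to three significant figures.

L_max ≈ 4.95 m

Inner diameter d_i = 111 − 2×8.0 = 95.00 mm
I = π(d_o⁴ − d_i⁴)/64 = π(111⁴ − 95.00⁴)/64 = 3.454×10^6 mm⁴
I = 3.454×10^-6 m⁴
At the buckling limit P_cr = P = 2.920×10^5 N
From P_cr = π²EI/(K·L)²:  L = (1/K)·√(π²EI/P_cr) = (1/0.7)·√(π²×1.03×10^11×3.454×10^-6/2.920×10^5)
L = 4.95 m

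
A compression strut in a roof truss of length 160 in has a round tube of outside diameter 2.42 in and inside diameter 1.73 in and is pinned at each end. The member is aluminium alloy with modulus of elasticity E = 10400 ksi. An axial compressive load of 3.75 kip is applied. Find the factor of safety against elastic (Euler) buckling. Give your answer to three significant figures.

n ≈ 1.33

d_o = 2.42 in, d_i = 1.73 in
I = π(d_o⁴ − d_i⁴)/64 = π(2.42⁴ − 1.730⁴)/64 = 1.244 in⁴
Effective length L_e = K·L = 1 × 160 = 160.0 in
P_cr = π²EI / L_e² = π² × 10400×10³ × 1.244 / 160.0² = 4.987×10^3 lb
Factor of safety n = P_cr / P = 4.9873 / 3.75 = 1.33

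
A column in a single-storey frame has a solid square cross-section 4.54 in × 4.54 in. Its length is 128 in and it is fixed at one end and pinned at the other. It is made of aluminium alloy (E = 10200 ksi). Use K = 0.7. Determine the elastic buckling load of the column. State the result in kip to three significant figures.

I = a⁴/12 = 4.54⁴/12 = 35.40 in⁴
Effective length L_e = K·L = 0.7 × 128 = 89.60 in
P_cr = π²EI / L_e² = π² × 10200×10³ × 35.40 / 89.60² = 4.439×10^5 lb

P_cr ≈ 444 kip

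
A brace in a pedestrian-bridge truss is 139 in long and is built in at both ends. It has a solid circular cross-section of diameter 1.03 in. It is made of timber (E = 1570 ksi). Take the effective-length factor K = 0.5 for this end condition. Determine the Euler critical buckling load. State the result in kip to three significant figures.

I = πd⁴/64 = π×1.03⁴/64 = 5.525×10^-2 in⁴
Effective length L_e = K·L = 0.5 × 139 = 69.50 in
P_cr = π²EI / L_e² = π² × 1570×10³ × 5.525×10^-2 / 69.50² = 177.2 lb

P_cr ≈ 0.177 kip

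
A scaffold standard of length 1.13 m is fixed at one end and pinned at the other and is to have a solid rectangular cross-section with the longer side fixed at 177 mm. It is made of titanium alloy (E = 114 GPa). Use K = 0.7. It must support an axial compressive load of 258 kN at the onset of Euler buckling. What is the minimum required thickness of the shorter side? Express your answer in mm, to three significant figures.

b ≈ 21.3 mm

L_e = K·L = 0.7 × 1.13 = 0.7910 m
Required I = P_cr·L_e²/(π²E) = 2.580×10^5 × 0.7910² / (π² × 1.14×10^11) = 1.435×10^-7 m⁴
I_req = 1.435×10^5 mm⁴
Rectangle, weak axis: I_min = h·b³/12 with h = 177 mm fixed  ⇒  b = (12I/h)^(1/3) = 21.3 mm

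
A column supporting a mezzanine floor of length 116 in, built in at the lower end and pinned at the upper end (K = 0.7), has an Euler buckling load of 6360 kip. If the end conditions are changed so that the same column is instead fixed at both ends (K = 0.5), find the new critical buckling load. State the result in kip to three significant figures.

P_cr ≈ 12500 kip

P_cr ∝ 1/K², so P_cr,new = P_cr,old × (K_old/K_new)² = 6360 × (0.7/0.5)²
= 6360 × 1.960 = 12500 kip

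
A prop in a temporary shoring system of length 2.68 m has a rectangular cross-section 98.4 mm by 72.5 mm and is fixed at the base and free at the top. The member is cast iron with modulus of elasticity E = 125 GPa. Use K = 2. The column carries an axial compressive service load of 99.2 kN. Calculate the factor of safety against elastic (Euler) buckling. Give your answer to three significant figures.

n ≈ 1.35

Buckling occurs about the weak axis: I_min = h·b³/12 with b = 72.5 mm (the shorter side).
I_min = 98.4×72.5³/12 = 3.125×10^6 mm⁴
I = 3.125×10^6 mm⁴ = 3.125×10^-6 m⁴
Effective length L_e = K·L = 2 × 2.68 = 5.360 m
P_cr = π²EI / L_e² = π² × 125×10⁹ × 3.125×10^-6 / 5.360² = 1.342×10^5 N
Factor of safety n = P_cr / P = 134.19 / 99.2 = 1.35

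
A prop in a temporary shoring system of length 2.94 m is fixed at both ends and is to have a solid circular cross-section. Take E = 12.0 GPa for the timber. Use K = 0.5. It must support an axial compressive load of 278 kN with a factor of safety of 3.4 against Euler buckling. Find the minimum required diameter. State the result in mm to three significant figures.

d ≈ 137 mm

Required P_cr = n·P = 3.4 × 278 = 945.2 kN
L_e = K·L = 0.5 × 2.94 = 1.470 m
Required I = P_cr·L_e²/(π²E) = 9.452×10^5 × 1.470² / (π² × 1.20×10^10) = 1.725×10^-5 m⁴
I_req = 1.725×10^7 mm⁴
Solid circle: I = πd⁴/64  ⇒  d = (64I/π)^(1/4) = (64×1.725×10^7/π)^(1/4) = 137 mm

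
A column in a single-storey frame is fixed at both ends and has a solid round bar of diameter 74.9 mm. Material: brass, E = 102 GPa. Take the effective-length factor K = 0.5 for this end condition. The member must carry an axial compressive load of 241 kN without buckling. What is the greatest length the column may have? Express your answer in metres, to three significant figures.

L_max ≈ 5.08 m

I = πd⁴/64 = π×74.9⁴/64 = 1.545×10^6 mm⁴
I = 1.545×10^-6 m⁴
At the buckling limit P_cr = P = 2.410×10^5 N
From P_cr = π²EI/(K·L)²:  L = (1/K)·√(π²EI/P_cr) = (1/0.5)·√(π²×1.02×10^11×1.545×10^-6/2.410×10^5)
L = 5.08 m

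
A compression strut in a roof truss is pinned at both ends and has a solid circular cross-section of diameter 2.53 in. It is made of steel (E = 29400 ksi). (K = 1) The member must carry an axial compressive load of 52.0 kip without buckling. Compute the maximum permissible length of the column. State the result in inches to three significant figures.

I = πd⁴/64 = π×2.53⁴/64 = 2.011 in⁴
At the buckling limit P_cr = P = 5.200×10^4 lb
From P_cr = π²EI/(K·L)²:  L = (1/K)·√(π²EI/P_cr) = (1/1)·√(π²×2.94×10^7×2.011/5.200×10^4)
L = 106 in

L_max ≈ 106 in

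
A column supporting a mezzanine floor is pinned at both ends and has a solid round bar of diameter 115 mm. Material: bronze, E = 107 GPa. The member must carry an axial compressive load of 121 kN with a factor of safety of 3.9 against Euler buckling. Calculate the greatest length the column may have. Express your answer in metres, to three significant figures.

L_max ≈ 4.38 m

I = πd⁴/64 = π×115⁴/64 = 8.585×10^6 mm⁴
I = 8.585×10^-6 m⁴
Required critical load P_cr = n·P = 3.9 × 121 = 471.9 kN = 4.719×10^5 N
From P_cr = π²EI/(K·L)²:  L = (1/K)·√(π²EI/P_cr) = (1/1)·√(π²×1.07×10^11×8.585×10^-6/4.719×10^5)
L = 4.38 m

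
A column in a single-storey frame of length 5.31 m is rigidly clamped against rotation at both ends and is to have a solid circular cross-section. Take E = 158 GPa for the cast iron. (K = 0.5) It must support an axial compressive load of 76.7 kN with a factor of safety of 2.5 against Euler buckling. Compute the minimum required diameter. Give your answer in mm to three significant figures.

Required P_cr = n·P = 2.5 × 76.7 = 191.8 kN
L_e = K·L = 0.5 × 5.31 = 2.655 m
Required I = P_cr·L_e²/(π²E) = 1.917×10^5 × 2.655² / (π² × 1.58×10^11) = 8.668×10^-7 m⁴
I_req = 8.668×10^5 mm⁴
Solid circle: I = πd⁴/64  ⇒  d = (64I/π)^(1/4) = (64×8.668×10^5/π)^(1/4) = 64.8 mm

d ≈ 64.8 mm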